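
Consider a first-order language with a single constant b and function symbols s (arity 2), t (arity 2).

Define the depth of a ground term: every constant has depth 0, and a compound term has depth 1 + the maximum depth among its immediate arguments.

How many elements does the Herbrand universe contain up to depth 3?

723

Write N_k for the number of ground terms of depth ≤ k. A term of depth ≤ k is either a constant or a function symbol applied to arguments of depth ≤ k−1, so N_k = 1 + N_{k-1}^2 + N_{k-1}^2.
N_0 = 1
N_1 = 1 + 1^2 + 1^2 = 3
N_2 = 1 + 3^2 + 3^2 = 19
N_3 = 1 + 19^2 + 19^2 = 723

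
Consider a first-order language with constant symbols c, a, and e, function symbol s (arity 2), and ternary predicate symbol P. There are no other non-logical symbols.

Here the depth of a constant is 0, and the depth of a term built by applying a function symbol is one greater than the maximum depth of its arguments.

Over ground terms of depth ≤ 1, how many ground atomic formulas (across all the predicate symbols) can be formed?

First count ground terms of depth ≤ 1.
If N_k denotes the number of depth-≤k ground terms, the 3 constants give N_0 = 3, and each function symbol of arity r contributes N_{k-1}^r new terms at level k: N_k = 3 + N_{k-1}^2.
N_0 = 3
N_1 = 3 + 3^2 = 12
So |H| = 12.
Each predicate of arity r yields |H|^r ground atoms (one per choice of an r-tuple from H):
  P: 12^3 = 1728
Total ground atoms: 1728.

1728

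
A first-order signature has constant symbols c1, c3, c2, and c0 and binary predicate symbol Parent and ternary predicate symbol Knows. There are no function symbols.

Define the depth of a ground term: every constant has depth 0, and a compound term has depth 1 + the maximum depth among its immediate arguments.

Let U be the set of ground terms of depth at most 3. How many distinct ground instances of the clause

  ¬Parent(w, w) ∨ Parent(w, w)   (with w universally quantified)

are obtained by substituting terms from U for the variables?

4

Ground terms of depth ≤ 3:
  With no function symbols every ground term is a constant, so there are exactly 4 ground terms at every depth bound.
  N_0 = 4
  N_1 = 4
  N_2 = 4
  N_3 = 4
  Explicitly: c1, c3, c2, c0.
So there are 4 ground terms available for substitution.
There is 1 variable to instantiate (w),  occurring in at least one literal, so different choices give different ground instances.
Number of ground instances = 4.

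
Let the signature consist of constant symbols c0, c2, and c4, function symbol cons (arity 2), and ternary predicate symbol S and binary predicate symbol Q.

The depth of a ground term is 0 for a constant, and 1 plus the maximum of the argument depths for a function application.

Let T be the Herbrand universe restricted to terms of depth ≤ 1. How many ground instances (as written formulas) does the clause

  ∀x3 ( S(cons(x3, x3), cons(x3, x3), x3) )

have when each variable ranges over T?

12

Ground terms of depth ≤ 1:
  Let N_k = |{terms of depth ≤ k}|. Then N_0 = 3 and N_k = 3 + N_{k-1}^2 for k ≥ 1 (one summand per function symbol, arity giving the exponent).
  N_0 = 3
  N_1 = 3 + 3^2 = 12
  Explicitly: c0, c2, c4, cons(c0, c0), cons(c0, c2), cons(c0, c4), cons(c2, c0), cons(c2, c2), cons(c2, c4), cons(c4, c0), cons(c4, c2), cons(c4, c4).
So there are 12 ground terms available for substitution.
The clause has 1 distinct variable (x3), which appears in the body. In the free term algebra distinct substitutions yield syntactically distinct ground instances.
Number of ground instances = 12.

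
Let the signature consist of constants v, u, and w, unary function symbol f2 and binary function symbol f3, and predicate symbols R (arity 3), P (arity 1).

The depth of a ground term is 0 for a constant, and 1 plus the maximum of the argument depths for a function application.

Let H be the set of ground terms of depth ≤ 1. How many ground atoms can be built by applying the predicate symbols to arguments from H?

First count ground terms of depth ≤ 1.
Count level by level. With function symbols f2/1, f3/2, the terms of depth ≤ k are the 3 constants together with each function applied to depth-≤(k−1) tuples, so N_k = 3 + N_{k-1} + N_{k-1}^2.
N_0 = 3
N_1 = 3 + 3 + 3^2 = 15
So |H| = 15.
A ground atom is a predicate applied to a tuple of terms from H, so the count is the sum over predicates of |H|^arity:
  R: 15^3 = 3375;  P: 15
Total ground atoms: 3375 + 15 = 3390.

3390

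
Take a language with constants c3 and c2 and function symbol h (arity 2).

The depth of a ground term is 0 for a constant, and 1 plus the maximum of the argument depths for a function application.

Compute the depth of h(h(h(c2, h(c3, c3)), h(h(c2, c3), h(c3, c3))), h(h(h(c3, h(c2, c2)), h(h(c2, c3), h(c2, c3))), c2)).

depth(h(c3, c3)) = 1 + max(0, 0) = 1
depth(h(c2, h(c3, c3))) = 1 + max(0, 1) = 2
depth(h(c2, c3)) = 1 + max(0, 0) = 1
depth(h(h(c2, c3), h(c3, c3))) = 1 + max(1, 1) = 2
depth(h(h(c2, h(c3, c3)), h(h(c2, c3), h(c3, c3)))) = 1 + max(2, 2) = 3
depth(h(c2, c2)) = 1 + max(0, 0) = 1
depth(h(c3, h(c2, c2))) = 1 + max(0, 1) = 2
depth(h(h(c2, c3), h(c2, c3))) = 1 + max(1, 1) = 2
depth(h(h(c3, h(c2, c2)), h(h(c2, c3), h(c2, c3)))) = 1 + max(2, 2) = 3
depth(h(h(h(c3, h(c2, c2)), h(h(c2, c3), h(c2, c3))), c2)) = 1 + max(3, 0) = 4
depth(h(h(h(c2, h(c3, c3)), h(h(c2, c3), h(c3, c3))), h(h(h(c3, h(c2, c2)), h(h(c2, c3), h(c2, c3))), c2))) = 1 + max(3, 4) = 5

5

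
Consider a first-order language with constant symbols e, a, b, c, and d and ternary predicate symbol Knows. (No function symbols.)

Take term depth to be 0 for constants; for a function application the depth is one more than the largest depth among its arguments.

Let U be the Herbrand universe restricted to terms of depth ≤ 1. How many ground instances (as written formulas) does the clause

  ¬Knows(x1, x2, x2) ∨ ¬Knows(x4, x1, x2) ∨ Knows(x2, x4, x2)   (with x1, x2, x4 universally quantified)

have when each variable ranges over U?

125

Ground terms of depth ≤ 1:
  With no function symbols every ground term is a constant, so there are exactly 5 ground terms at every depth bound.
  N_0 = 5
  N_1 = 5
  Explicitly: e, a, b, c, d.
So there are 5 ground terms available for substitution.
There are 3 variables to instantiate (x1, x2, x4), each occurring in at least one literal, so different choices give different ground instances.
Number of ground instances = 5^3 = 125.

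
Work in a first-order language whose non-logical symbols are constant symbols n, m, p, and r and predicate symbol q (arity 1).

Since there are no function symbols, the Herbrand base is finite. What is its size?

4

With no function symbols, the Herbrand universe is just the 4 constants.
Ground atoms per predicate: q: 4.
Herbrand base size = 4 = 4.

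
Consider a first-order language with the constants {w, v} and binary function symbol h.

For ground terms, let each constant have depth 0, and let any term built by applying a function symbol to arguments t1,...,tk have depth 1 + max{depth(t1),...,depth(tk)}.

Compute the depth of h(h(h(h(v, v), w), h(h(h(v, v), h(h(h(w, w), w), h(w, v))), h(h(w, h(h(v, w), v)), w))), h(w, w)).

depth(h(v, v)) = 1 + max(0, 0) = 1
depth(h(h(v, v), w)) = 1 + max(1, 0) = 2
depth(h(w, w)) = 1 + max(0, 0) = 1
depth(h(h(w, w), w)) = 1 + max(1, 0) = 2
depth(h(w, v)) = 1 + max(0, 0) = 1
depth(h(h(h(w, w), w), h(w, v))) = 1 + max(2, 1) = 3
depth(h(h(v, v), h(h(h(w, w), w), h(w, v)))) = 1 + max(1, 3) = 4
depth(h(v, w)) = 1 + max(0, 0) = 1
depth(h(h(v, w), v)) = 1 + max(1, 0) = 2
depth(h(w, h(h(v, w), v))) = 1 + max(0, 2) = 3
depth(h(h(w, h(h(v, w), v)), w)) = 1 + max(3, 0) = 4
depth(h(h(h(v, v), h(h(h(w, w), w), h(w, v))), h(h(w, h(h(v, w), v)), w))) = 1 + max(4, 4) = 5
depth(h(h(h(v, v), w), h(h(h(v, v), h(h(h(w, w), w), h(w, v))), h(h(w, h(h(v, w), v)), w)))) = 1 + max(2, 5) = 6
depth(h(h(h(h(v, v), w), h(h(h(v, v), h(h(h(w, w), w), h(w, v))), h(h(w, h(h(v, w), v)), w))), h(w, w))) = 1 + max(6, 1) = 7

7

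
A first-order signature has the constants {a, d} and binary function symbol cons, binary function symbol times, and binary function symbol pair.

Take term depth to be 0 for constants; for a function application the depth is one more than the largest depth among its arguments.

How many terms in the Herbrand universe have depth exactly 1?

12

Write N_k for the number of ground terms of depth ≤ k. A term of depth ≤ k is either a constant or a function symbol applied to arguments of depth ≤ k−1, so N_k = 2 + N_{k-1}^2 + N_{k-1}^2 + N_{k-1}^2.
N_0 = 2
N_1 = 2 + 2^2 + 2^2 + 2^2 = 14
Terms of depth exactly 1: N_1 − N_0 = 14 − 2 = 12.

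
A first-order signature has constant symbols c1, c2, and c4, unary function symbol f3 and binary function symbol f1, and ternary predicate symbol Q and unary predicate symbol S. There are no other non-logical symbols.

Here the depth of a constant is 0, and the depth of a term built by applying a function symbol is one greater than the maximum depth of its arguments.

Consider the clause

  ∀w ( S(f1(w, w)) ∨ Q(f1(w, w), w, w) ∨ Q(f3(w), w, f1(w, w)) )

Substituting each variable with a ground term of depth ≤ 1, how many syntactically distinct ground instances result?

Ground terms of depth ≤ 1:
  Count level by level. With function symbols f3/1, f1/2, the terms of depth ≤ k are the 3 constants together with each function applied to depth-≤(k−1) tuples, so N_k = 3 + N_{k-1} + N_{k-1}^2.
  N_0 = 3
  N_1 = 3 + 3 + 3^2 = 15
So there are 15 ground terms available for substitution.
There is 1 variable to instantiate (w),  occurring in at least one literal, so different choices give different ground instances.
Number of ground instances = 15.

15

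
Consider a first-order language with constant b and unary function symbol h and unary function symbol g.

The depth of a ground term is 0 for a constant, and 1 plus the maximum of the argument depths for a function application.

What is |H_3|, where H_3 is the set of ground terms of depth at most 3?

If N_k denotes the number of depth-≤k ground terms, the 1 constant gives N_0 = 1, and each function symbol of arity r contributes N_{k-1}^r new terms at level k: N_k = 1 + N_{k-1} + N_{k-1}.
N_0 = 1
N_1 = 1 + 1 + 1 = 3
N_2 = 1 + 3 + 3 = 7
N_3 = 1 + 7 + 7 = 15

15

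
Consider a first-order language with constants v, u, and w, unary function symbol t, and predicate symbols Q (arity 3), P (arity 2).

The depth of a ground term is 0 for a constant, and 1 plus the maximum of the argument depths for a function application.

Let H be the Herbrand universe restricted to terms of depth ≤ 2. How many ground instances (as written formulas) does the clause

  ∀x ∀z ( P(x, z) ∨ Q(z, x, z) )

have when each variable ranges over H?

81

Ground terms of depth ≤ 2:
  Count level by level. With function symbols t/1, the terms of depth ≤ k are the 3 constants together with each function applied to depth-≤(k−1) tuples, so N_k = 3 + N_{k-1}.
  N_0 = 3
  N_1 = 3 + 3 = 6
  N_2 = 3 + 6 = 9
So there are 9 ground terms available for substitution.
The clause has 2 distinct variables (x, z), each appearing in the body. In the free term algebra distinct substitutions yield syntactically distinct ground instances.
Number of ground instances = 9^2 = 81.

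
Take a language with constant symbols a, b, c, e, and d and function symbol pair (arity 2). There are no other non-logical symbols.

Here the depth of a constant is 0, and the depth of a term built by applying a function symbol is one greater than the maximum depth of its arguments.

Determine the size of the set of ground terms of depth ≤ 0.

Let N_k = |{terms of depth ≤ k}|. Then N_0 = 5 and N_k = 5 + N_{k-1}^2 for k ≥ 1 (one summand per function symbol, arity giving the exponent).
N_0 = 5
Explicitly: a, b, c, e, d.

5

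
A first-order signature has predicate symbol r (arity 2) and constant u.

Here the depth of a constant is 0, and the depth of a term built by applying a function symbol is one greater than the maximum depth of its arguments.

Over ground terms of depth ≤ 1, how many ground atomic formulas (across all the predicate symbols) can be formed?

1

First count ground terms of depth ≤ 1.
With no function symbols every ground term is a constant, so there is exactly 1 ground term at every depth bound.
N_0 = 1
N_1 = 1
So |H| = 1.
For each predicate symbol, the number of ground atoms is |H| raised to its arity; summing:
  r: 1^2 = 1
Total ground atoms: 1.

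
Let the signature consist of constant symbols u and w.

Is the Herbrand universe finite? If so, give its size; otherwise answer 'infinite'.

There are no function symbols, so every ground term is one of the 2 constants.
The Herbrand universe is {u, w}, which is finite with 2 elements.

2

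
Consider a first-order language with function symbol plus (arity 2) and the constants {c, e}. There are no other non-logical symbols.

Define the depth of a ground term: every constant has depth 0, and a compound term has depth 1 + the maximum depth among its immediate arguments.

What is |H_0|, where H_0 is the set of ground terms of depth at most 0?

If N_k denotes the number of depth-≤k ground terms, the 2 constants give N_0 = 2, and each function symbol of arity r contributes N_{k-1}^r new terms at level k: N_k = 2 + N_{k-1}^2.
N_0 = 2

2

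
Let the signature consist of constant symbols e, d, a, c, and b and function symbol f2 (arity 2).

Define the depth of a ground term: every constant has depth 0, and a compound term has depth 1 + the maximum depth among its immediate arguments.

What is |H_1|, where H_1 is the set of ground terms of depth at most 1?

If N_k denotes the number of depth-≤k ground terms, the 5 constants give N_0 = 5, and each function symbol of arity r contributes N_{k-1}^r new terms at level k: N_k = 5 + N_{k-1}^2.
N_0 = 5
N_1 = 5 + 5^2 = 30

30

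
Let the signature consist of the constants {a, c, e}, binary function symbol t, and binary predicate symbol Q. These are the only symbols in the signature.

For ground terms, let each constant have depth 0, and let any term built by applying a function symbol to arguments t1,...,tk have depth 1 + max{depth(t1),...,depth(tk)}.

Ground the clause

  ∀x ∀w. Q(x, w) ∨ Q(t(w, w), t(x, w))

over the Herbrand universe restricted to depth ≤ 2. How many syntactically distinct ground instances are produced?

21609

Ground terms of depth ≤ 2:
  If N_k denotes the number of depth-≤k ground terms, the 3 constants give N_0 = 3, and each function symbol of arity r contributes N_{k-1}^r new terms at level k: N_k = 3 + N_{k-1}^2.
  N_0 = 3
  N_1 = 3 + 3^2 = 12
  N_2 = 3 + 12^2 = 147
So there are 147 ground terms available for substitution.
The body mentions every one of the 2 quantified variables; since ground terms form a free algebra, no two substitutions collapse to the same formula.
Number of ground instances = 147^2 = 21609.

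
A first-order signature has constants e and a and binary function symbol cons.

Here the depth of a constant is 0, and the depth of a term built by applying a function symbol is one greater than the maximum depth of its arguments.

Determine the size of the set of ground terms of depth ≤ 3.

1446

Let N_k count ground terms of depth at most k. Each non-constant term of depth ≤ k is some function symbol applied to depth-≤(k−1) arguments, giving N_k = 2 + N_{k-1}^2.
N_0 = 2
N_1 = 2 + 2^2 = 6
N_2 = 2 + 6^2 = 38
N_3 = 2 + 38^2 = 1446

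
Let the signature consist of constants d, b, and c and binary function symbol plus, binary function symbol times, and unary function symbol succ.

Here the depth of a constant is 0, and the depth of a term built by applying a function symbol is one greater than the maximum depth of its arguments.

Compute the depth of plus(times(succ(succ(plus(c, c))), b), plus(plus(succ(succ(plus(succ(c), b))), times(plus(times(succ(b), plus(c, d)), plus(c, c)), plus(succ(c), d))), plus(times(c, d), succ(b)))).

depth(plus(c, c)) = 1 + max(0, 0) = 1
depth(succ(plus(c, c))) = 1 + depth(plus(c, c)) = 1 + 1 = 2
depth(succ(succ(plus(c, c)))) = 1 + depth(succ(plus(c, c))) = 1 + 2 = 3
depth(times(succ(succ(plus(c, c))), b)) = 1 + max(3, 0) = 4
depth(succ(c)) = 1 + depth(c) = 1 + 0 = 1
depth(plus(succ(c), b)) = 1 + max(1, 0) = 2
depth(succ(plus(succ(c), b))) = 1 + depth(plus(succ(c), b)) = 1 + 2 = 3
depth(succ(succ(plus(succ(c), b)))) = 1 + depth(succ(plus(succ(c), b))) = 1 + 3 = 4
depth(succ(b)) = 1 + depth(b) = 1 + 0 = 1
depth(plus(c, d)) = 1 + max(0, 0) = 1
depth(times(succ(b), plus(c, d))) = 1 + max(1, 1) = 2
depth(plus(times(succ(b), plus(c, d)), plus(c, c))) = 1 + max(2, 1) = 3
depth(plus(succ(c), d)) = 1 + max(1, 0) = 2
depth(times(plus(times(succ(b), plus(c, d)), plus(c, c)), plus(succ(c), d))) = 1 + max(3, 2) = 4
depth(plus(succ(succ(plus(succ(c), b))), times(plus(times(succ(b), plus(c, d)), plus(c, c)), plus(succ(c), d)))) = 1 + max(4, 4) = 5
depth(times(c, d)) = 1 + max(0, 0) = 1
depth(plus(times(c, d), succ(b))) = 1 + max(1, 1) = 2
depth(plus(plus(succ(succ(plus(succ(c), b))), times(plus(times(succ(b), plus(c, d)), plus(c, c)), plus(succ(c), d))), plus(times(c, d), succ(b)))) = 1 + max(5, 2) = 6
depth(plus(times(succ(succ(plus(c, c))), b), plus(plus(succ(succ(plus(succ(c), b))), times(plus(times(succ(b), plus(c, d)), plus(c, c)), plus(succ(c), d))), plus(times(c, d), succ(b))))) = 1 + max(4, 6) = 7

7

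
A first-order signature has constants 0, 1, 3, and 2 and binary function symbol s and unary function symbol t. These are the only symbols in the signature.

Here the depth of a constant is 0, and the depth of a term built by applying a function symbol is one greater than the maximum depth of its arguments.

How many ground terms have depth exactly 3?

364820

Let N_k count ground terms of depth at most k. Each non-constant term of depth ≤ k is some function symbol applied to depth-≤(k−1) arguments, giving N_k = 4 + N_{k-1}^2 + N_{k-1}.
N_0 = 4
N_1 = 4 + 4^2 + 4 = 24
N_2 = 4 + 24^2 + 24 = 604
N_3 = 4 + 604^2 + 604 = 365424
Terms of depth exactly 3: N_3 − N_2 = 365424 − 604 = 364820.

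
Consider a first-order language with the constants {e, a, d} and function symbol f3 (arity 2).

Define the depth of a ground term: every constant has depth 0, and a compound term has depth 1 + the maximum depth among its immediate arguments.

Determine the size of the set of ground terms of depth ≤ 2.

147

Let N_k count ground terms of depth at most k. Each non-constant term of depth ≤ k is some function symbol applied to depth-≤(k−1) arguments, giving N_k = 3 + N_{k-1}^2.
N_0 = 3
N_1 = 3 + 3^2 = 12
N_2 = 3 + 12^2 = 147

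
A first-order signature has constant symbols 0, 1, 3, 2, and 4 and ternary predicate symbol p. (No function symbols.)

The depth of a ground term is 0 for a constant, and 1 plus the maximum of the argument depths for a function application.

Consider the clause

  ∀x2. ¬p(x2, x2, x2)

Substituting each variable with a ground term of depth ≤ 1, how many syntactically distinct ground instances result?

5

Ground terms of depth ≤ 1:
  With no function symbols every ground term is a constant, so there are exactly 5 ground terms at every depth bound.
  N_0 = 5
  N_1 = 5
So there are 5 ground terms available for substitution.
The variable x2 ranges independently over the available ground terms, and distinct assignments produce distinct instances.
Number of ground instances = 5.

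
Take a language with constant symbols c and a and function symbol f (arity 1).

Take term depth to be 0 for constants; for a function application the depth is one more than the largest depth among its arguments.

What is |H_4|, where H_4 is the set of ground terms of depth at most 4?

10

If N_k denotes the number of depth-≤k ground terms, the 2 constants give N_0 = 2, and each function symbol of arity r contributes N_{k-1}^r new terms at level k: N_k = 2 + N_{k-1}.
N_0 = 2
N_1 = 2 + 2 = 4
N_2 = 2 + 4 = 6
N_3 = 2 + 6 = 8
N_4 = 2 + 8 = 10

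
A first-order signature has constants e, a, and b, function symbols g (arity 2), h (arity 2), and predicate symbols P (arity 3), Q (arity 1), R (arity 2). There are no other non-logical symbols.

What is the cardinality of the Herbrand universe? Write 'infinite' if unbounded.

infinite

The signature has at least one function symbol (g, arity 2) and at least one constant (e).
Iterating g gives infinitely many distinct ground terms: e, g(e, e), g(g(e, e), g(e, e)), ...
So the Herbrand universe is infinite.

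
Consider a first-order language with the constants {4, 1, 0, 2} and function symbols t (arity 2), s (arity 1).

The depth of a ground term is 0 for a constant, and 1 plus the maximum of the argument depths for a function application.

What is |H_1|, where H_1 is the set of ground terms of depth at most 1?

24

Let N_k count ground terms of depth at most k. Each non-constant term of depth ≤ k is some function symbol applied to depth-≤(k−1) arguments, giving N_k = 4 + N_{k-1}^2 + N_{k-1}.
N_0 = 4
N_1 = 4 + 4^2 + 4 = 24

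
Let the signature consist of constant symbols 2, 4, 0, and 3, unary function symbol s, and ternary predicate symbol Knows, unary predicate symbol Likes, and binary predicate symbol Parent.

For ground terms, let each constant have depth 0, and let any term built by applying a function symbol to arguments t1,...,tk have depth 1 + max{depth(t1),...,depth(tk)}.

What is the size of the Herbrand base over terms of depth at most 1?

584

First count ground terms of depth ≤ 1.
Let N_k = |{terms of depth ≤ k}|. Then N_0 = 4 and N_k = 4 + N_{k-1} for k ≥ 1 (one summand per function symbol, arity giving the exponent).
N_0 = 4
N_1 = 4 + 4 = 8
Explicitly: 2, 4, 0, 3, s(2), s(4), s(0), s(3).
So |H| = 8.
For each predicate symbol, the number of ground atoms is |H| raised to its arity; summing:
  Knows: 8^3 = 512;  Likes: 8;  Parent: 8^2 = 64
Total ground atoms: 512 + 8 + 64 = 584.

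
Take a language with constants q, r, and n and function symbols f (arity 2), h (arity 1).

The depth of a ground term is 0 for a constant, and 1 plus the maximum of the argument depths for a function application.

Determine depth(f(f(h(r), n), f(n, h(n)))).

3

depth(h(r)) = 1 + depth(r) = 1 + 0 = 1
depth(f(h(r), n)) = 1 + max(1, 0) = 2
depth(h(n)) = 1 + depth(n) = 1 + 0 = 1
depth(f(n, h(n))) = 1 + max(0, 1) = 2
depth(f(f(h(r), n), f(n, h(n)))) = 1 + max(2, 2) = 3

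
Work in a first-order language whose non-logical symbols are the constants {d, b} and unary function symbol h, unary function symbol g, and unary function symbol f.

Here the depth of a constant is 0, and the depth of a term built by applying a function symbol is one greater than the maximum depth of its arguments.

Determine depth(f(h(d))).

2

depth(h(d)) = 1 + depth(d) = 1 + 0 = 1
depth(f(h(d))) = 1 + depth(h(d)) = 1 + 1 = 2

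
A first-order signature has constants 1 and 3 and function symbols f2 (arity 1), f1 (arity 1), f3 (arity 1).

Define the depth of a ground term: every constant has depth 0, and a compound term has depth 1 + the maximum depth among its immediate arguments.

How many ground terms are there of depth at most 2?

26

Count level by level. With function symbols f2/1, f1/1, f3/1, the terms of depth ≤ k are the 2 constants together with each function applied to depth-≤(k−1) tuples, so N_k = 2 + N_{k-1} + N_{k-1} + N_{k-1}.
N_0 = 2
N_1 = 2 + 2 + 2 + 2 = 8
N_2 = 2 + 8 + 8 + 8 = 26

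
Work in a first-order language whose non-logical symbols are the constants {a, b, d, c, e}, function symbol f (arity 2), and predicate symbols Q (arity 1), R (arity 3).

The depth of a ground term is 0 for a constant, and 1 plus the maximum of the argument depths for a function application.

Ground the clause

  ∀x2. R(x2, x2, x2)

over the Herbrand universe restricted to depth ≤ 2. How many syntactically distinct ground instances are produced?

905

Ground terms of depth ≤ 2:
  If N_k denotes the number of depth-≤k ground terms, the 5 constants give N_0 = 5, and each function symbol of arity r contributes N_{k-1}^r new terms at level k: N_k = 5 + N_{k-1}^2.
  N_0 = 5
  N_1 = 5 + 5^2 = 30
  N_2 = 5 + 30^2 = 905
So there are 905 ground terms available for substitution.
The variable x2 ranges independently over the available ground terms, and distinct assignments produce distinct instances.
Number of ground instances = 905.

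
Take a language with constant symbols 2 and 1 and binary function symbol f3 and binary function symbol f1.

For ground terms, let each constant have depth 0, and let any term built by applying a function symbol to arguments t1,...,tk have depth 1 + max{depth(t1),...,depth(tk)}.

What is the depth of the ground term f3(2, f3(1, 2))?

2

depth(f3(1, 2)) = 1 + max(0, 0) = 1
depth(f3(2, f3(1, 2))) = 1 + max(0, 1) = 2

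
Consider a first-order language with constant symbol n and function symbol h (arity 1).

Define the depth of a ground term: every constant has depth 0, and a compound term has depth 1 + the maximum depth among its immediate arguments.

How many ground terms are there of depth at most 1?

Write N_k for the number of ground terms of depth ≤ k. A term of depth ≤ k is either a constant or a function symbol applied to arguments of depth ≤ k−1, so N_k = 1 + N_{k-1}.
N_0 = 1
N_1 = 1 + 1 = 2
Explicitly: n, h(n).

2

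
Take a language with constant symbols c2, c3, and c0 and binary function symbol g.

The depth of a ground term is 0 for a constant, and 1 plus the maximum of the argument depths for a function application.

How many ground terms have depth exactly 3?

21465

Write N_k for the number of ground terms of depth ≤ k. A term of depth ≤ k is either a constant or a function symbol applied to arguments of depth ≤ k−1, so N_k = 3 + N_{k-1}^2.
N_0 = 3
N_1 = 3 + 3^2 = 12
N_2 = 3 + 12^2 = 147
N_3 = 3 + 147^2 = 21612
Terms of depth exactly 3: N_3 − N_2 = 21612 − 147 = 21465.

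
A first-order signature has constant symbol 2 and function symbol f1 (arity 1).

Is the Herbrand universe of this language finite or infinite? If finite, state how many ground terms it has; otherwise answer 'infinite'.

infinite

The signature has at least one function symbol (f1, arity 1) and at least one constant (2).
Iterating f1 gives infinitely many distinct ground terms: 2, f1(2), f1(f1(2)), ...
So the Herbrand universe is infinite.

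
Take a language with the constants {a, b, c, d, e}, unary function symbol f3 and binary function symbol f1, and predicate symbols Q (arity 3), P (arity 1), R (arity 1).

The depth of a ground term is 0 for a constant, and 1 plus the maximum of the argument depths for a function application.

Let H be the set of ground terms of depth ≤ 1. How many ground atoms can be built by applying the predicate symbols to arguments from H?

42945

First count ground terms of depth ≤ 1.
Let N_k count ground terms of depth at most k. Each non-constant term of depth ≤ k is some function symbol applied to depth-≤(k−1) arguments, giving N_k = 5 + N_{k-1} + N_{k-1}^2.
N_0 = 5
N_1 = 5 + 5 + 5^2 = 35
So |H| = 35.
Each predicate of arity r yields |H|^r ground atoms (one per choice of an r-tuple from H):
  Q: 35^3 = 42875;  P: 35;  R: 35
Total ground atoms: 42875 + 35 + 35 = 42945.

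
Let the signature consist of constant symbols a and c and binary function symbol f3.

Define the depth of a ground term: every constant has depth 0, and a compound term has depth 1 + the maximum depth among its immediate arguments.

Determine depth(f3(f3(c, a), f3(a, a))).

depth(f3(c, a)) = 1 + max(0, 0) = 1
depth(f3(a, a)) = 1 + max(0, 0) = 1
depth(f3(f3(c, a), f3(a, a))) = 1 + max(1, 1) = 2

2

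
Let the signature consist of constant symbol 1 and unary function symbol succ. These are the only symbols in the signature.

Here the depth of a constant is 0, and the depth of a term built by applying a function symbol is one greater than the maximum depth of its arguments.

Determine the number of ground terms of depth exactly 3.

Let N_k count ground terms of depth at most k. Each non-constant term of depth ≤ k is some function symbol applied to depth-≤(k−1) arguments, giving N_k = 1 + N_{k-1}.
N_0 = 1
N_1 = 1 + 1 = 2
N_2 = 1 + 2 = 3
N_3 = 1 + 3 = 4
Terms of depth exactly 3: N_3 − N_2 = 4 − 3 = 1.

1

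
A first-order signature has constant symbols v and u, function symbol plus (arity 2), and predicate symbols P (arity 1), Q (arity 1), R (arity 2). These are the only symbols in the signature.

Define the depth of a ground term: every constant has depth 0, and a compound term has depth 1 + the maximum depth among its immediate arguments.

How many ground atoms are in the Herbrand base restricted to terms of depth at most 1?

First count ground terms of depth ≤ 1.
Let N_k count ground terms of depth at most k. Each non-constant term of depth ≤ k is some function symbol applied to depth-≤(k−1) arguments, giving N_k = 2 + N_{k-1}^2.
N_0 = 2
N_1 = 2 + 2^2 = 6
Explicitly: v, u, plus(v, v), plus(v, u), plus(u, v), plus(u, u).
So |H| = 6.
Each predicate of arity r yields |H|^r ground atoms (one per choice of an r-tuple from H):
  P: 6;  Q: 6;  R: 6^2 = 36
Total ground atoms: 6 + 6 + 36 = 48.

48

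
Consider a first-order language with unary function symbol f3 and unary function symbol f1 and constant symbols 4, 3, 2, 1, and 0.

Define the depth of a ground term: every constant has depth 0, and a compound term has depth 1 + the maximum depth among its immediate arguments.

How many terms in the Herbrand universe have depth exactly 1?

Let N_k count ground terms of depth at most k. Each non-constant term of depth ≤ k is some function symbol applied to depth-≤(k−1) arguments, giving N_k = 5 + N_{k-1} + N_{k-1}.
N_0 = 5
N_1 = 5 + 5 + 5 = 15
Terms of depth exactly 1: N_1 − N_0 = 15 − 5 = 10.

10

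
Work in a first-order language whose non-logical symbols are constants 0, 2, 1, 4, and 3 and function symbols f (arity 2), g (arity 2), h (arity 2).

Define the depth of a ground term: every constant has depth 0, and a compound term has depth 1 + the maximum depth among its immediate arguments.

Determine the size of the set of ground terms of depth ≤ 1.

80

Write N_k for the number of ground terms of depth ≤ k. A term of depth ≤ k is either a constant or a function symbol applied to arguments of depth ≤ k−1, so N_k = 5 + N_{k-1}^2 + N_{k-1}^2 + N_{k-1}^2.
N_0 = 5
N_1 = 5 + 5^2 + 5^2 + 5^2 = 80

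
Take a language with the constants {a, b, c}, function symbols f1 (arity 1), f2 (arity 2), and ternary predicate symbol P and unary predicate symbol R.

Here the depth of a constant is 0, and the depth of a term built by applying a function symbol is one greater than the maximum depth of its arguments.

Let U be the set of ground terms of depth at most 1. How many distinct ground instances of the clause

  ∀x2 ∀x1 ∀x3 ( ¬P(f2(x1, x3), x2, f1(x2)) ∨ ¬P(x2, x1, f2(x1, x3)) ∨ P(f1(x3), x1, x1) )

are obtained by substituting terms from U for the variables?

Ground terms of depth ≤ 1:
  Write N_k for the number of ground terms of depth ≤ k. A term of depth ≤ k is either a constant or a function symbol applied to arguments of depth ≤ k−1, so N_k = 3 + N_{k-1} + N_{k-1}^2.
  N_0 = 3
  N_1 = 3 + 3 + 3^2 = 15
So there are 15 ground terms available for substitution.
There are 3 variables to instantiate (x2, x1, x3), each occurring in at least one literal, so different choices give different ground instances.
Number of ground instances = 15^3 = 3375.

3375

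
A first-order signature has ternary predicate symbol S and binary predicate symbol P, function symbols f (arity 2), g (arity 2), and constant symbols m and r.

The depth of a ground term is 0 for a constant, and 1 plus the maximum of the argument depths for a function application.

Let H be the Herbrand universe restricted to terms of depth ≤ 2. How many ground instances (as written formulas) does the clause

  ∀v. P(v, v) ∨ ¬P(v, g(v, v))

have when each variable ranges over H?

202

Ground terms of depth ≤ 2:
  Let N_k count ground terms of depth at most k. Each non-constant term of depth ≤ k is some function symbol applied to depth-≤(k−1) arguments, giving N_k = 2 + N_{k-1}^2 + N_{k-1}^2.
  N_0 = 2
  N_1 = 2 + 2^2 + 2^2 = 10
  N_2 = 2 + 10^2 + 10^2 = 202
So there are 202 ground terms available for substitution.
The body mentions the single quantified variable v; since ground terms form a free algebra, no two substitutions collapse to the same formula.
Number of ground instances = 202.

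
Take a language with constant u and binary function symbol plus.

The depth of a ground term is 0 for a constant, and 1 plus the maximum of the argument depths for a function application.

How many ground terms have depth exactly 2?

Let N_k count ground terms of depth at most k. Each non-constant term of depth ≤ k is some function symbol applied to depth-≤(k−1) arguments, giving N_k = 1 + N_{k-1}^2.
N_0 = 1
N_1 = 1 + 1^2 = 2
N_2 = 1 + 2^2 = 5
Terms of depth exactly 2: N_2 − N_1 = 5 − 2 = 3.

3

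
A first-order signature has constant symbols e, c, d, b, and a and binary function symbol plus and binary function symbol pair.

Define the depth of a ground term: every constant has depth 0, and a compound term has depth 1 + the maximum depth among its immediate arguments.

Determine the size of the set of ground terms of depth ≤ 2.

6055

Write N_k for the number of ground terms of depth ≤ k. A term of depth ≤ k is either a constant or a function symbol applied to arguments of depth ≤ k−1, so N_k = 5 + N_{k-1}^2 + N_{k-1}^2.
N_0 = 5
N_1 = 5 + 5^2 + 5^2 = 55
N_2 = 5 + 55^2 + 55^2 = 6055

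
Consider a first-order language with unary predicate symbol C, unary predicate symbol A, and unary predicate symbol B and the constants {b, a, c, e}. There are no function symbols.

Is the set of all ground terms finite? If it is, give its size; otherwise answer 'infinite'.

4

There are no function symbols, so every ground term is one of the 4 constants.
The Herbrand universe is {b, a, c, e}, which is finite with 4 elements.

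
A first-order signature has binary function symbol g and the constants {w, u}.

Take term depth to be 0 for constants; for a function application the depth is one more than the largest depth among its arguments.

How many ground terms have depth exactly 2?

32

Let N_k = |{terms of depth ≤ k}|. Then N_0 = 2 and N_k = 2 + N_{k-1}^2 for k ≥ 1 (one summand per function symbol, arity giving the exponent).
N_0 = 2
N_1 = 2 + 2^2 = 6
N_2 = 2 + 6^2 = 38
Terms of depth exactly 2: N_2 − N_1 = 38 − 6 = 32.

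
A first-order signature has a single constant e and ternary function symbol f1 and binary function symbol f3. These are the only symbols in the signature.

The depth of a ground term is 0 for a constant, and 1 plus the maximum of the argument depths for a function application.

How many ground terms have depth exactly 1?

2

Let N_k = |{terms of depth ≤ k}|. Then N_0 = 1 and N_k = 1 + N_{k-1}^3 + N_{k-1}^2 for k ≥ 1 (one summand per function symbol, arity giving the exponent).
N_0 = 1
N_1 = 1 + 1^3 + 1^2 = 3
Terms of depth exactly 1: N_1 − N_0 = 3 − 1 = 2.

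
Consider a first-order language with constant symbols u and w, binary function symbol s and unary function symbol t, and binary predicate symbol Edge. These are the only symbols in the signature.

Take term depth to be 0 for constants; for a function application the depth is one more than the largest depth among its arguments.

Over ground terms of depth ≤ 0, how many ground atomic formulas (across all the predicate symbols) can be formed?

First count ground terms of depth ≤ 0.
Count level by level. With function symbols s/2, t/1, the terms of depth ≤ k are the 2 constants together with each function applied to depth-≤(k−1) tuples, so N_k = 2 + N_{k-1}^2 + N_{k-1}.
N_0 = 2
Explicitly: u, w.
So |H| = 2.
For each predicate symbol, the number of ground atoms is |H| raised to its arity; summing:
  Edge: 2^2 = 4
Total ground atoms: 4.

4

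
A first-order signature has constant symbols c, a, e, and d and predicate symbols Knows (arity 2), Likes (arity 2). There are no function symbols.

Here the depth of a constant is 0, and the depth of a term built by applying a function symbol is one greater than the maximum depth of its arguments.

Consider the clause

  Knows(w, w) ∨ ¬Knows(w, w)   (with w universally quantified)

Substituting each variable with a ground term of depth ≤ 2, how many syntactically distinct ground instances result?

4

Ground terms of depth ≤ 2:
  With no function symbols every ground term is a constant, so there are exactly 4 ground terms at every depth bound.
  N_0 = 4
  N_1 = 4
  N_2 = 4
  Explicitly: c, a, e, d.
So there are 4 ground terms available for substitution.
There is 1 variable to instantiate (w),  occurring in at least one literal, so different choices give different ground instances.
Number of ground instances = 4.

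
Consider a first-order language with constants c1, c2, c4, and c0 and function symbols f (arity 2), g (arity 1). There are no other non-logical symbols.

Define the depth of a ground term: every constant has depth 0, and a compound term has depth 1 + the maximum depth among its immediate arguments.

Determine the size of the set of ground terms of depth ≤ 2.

604

Let N_k count ground terms of depth at most k. Each non-constant term of depth ≤ k is some function symbol applied to depth-≤(k−1) arguments, giving N_k = 4 + N_{k-1}^2 + N_{k-1}.
N_0 = 4
N_1 = 4 + 4^2 + 4 = 24
N_2 = 4 + 24^2 + 24 = 604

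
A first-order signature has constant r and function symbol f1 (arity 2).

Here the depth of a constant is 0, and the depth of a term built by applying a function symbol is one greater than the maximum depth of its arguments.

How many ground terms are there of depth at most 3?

Let N_k count ground terms of depth at most k. Each non-constant term of depth ≤ k is some function symbol applied to depth-≤(k−1) arguments, giving N_k = 1 + N_{k-1}^2.
N_0 = 1
N_1 = 1 + 1^2 = 2
N_2 = 1 + 2^2 = 5
N_3 = 1 + 5^2 = 26

26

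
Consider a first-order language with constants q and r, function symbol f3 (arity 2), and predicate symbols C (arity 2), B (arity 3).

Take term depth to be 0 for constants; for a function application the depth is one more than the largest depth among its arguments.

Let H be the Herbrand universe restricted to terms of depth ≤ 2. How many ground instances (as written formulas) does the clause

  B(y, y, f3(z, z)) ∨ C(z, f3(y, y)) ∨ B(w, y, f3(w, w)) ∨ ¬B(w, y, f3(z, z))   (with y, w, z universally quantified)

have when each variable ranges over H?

54872

Ground terms of depth ≤ 2:
  Let N_k count ground terms of depth at most k. Each non-constant term of depth ≤ k is some function symbol applied to depth-≤(k−1) arguments, giving N_k = 2 + N_{k-1}^2.
  N_0 = 2
  N_1 = 2 + 2^2 = 6
  N_2 = 2 + 6^2 = 38
So there are 38 ground terms available for substitution.
The body mentions every one of the 3 quantified variables; since ground terms form a free algebra, no two substitutions collapse to the same formula.
Number of ground instances = 38^3 = 54872.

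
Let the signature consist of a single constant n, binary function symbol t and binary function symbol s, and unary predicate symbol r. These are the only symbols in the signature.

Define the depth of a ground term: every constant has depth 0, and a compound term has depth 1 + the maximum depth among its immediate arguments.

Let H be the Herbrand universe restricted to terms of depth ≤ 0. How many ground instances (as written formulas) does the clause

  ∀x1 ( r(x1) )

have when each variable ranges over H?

Ground terms of depth ≤ 0:
  Let N_k = |{terms of depth ≤ k}|. Then N_0 = 1 and N_k = 1 + N_{k-1}^2 + N_{k-1}^2 for k ≥ 1 (one summand per function symbol, arity giving the exponent).
  N_0 = 1
So there is exactly 1 ground term available for substitution.
The body mentions the single quantified variable x1; since ground terms form a free algebra, no two substitutions collapse to the same formula.
Number of ground instances = 1.

1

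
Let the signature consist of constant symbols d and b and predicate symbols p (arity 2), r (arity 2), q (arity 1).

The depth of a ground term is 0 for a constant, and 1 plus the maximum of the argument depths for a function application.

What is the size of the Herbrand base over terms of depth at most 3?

First count ground terms of depth ≤ 3.
With no function symbols every ground term is a constant, so there are exactly 2 ground terms at every depth bound.
N_0 = 2
N_1 = 2
N_2 = 2
N_3 = 2
Explicitly: d, b.
So |H| = 2.
Each predicate of arity r yields |H|^r ground atoms (one per choice of an r-tuple from H):
  p: 2^2 = 4;  r: 2^2 = 4;  q: 2
Total ground atoms: 4 + 4 + 2 = 10.

10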